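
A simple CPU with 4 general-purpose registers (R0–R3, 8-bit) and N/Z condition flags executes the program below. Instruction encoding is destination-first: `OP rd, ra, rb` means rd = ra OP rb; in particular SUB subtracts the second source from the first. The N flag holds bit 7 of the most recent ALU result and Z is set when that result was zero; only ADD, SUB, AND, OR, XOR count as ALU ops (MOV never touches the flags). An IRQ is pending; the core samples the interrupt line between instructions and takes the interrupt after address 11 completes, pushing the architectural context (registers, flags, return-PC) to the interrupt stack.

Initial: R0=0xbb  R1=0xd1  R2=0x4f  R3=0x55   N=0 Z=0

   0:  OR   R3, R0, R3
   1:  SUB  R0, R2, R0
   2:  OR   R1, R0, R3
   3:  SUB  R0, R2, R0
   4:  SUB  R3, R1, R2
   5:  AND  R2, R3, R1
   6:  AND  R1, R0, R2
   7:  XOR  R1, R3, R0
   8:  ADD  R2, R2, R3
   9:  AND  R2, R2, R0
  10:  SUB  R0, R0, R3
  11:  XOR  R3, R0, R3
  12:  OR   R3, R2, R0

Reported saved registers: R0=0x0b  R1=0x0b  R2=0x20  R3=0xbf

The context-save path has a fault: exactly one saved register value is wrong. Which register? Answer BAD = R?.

BAD = R3

after  0: R0=0xbb R1=0xd1 R2=0x4f R3=0xff  N=1 Z=0
after  1: R0=0x94 R1=0xd1 R2=0x4f R3=0xff  N=1 Z=0
after  2: R0=0x94 R1=0xff R2=0x4f R3=0xff  N=1 Z=0
after  3: R0=0xbb R1=0xff R2=0x4f R3=0xff  N=1 Z=0
after  4: R0=0xbb R1=0xff R2=0x4f R3=0xb0  N=1 Z=0
after  5: R0=0xbb R1=0xff R2=0xb0 R3=0xb0  N=1 Z=0
after  6: R0=0xbb R1=0xb0 R2=0xb0 R3=0xb0  N=1 Z=0
after  7: R0=0xbb R1=0x0b R2=0xb0 R3=0xb0  N=0 Z=0
after  8: R0=0xbb R1=0x0b R2=0x60 R3=0xb0  N=0 Z=0
after  9: R0=0xbb R1=0x0b R2=0x20 R3=0xb0  N=0 Z=0
after 10: R0=0x0b R1=0x0b R2=0x20 R3=0xb0  N=0 Z=0
after 11: R0=0x0b R1=0x0b R2=0x20 R3=0xbb  N=1 Z=0
-- IRQ taken; context saved, return-PC = 12 --
mismatch: R3: reported 0xbf vs actual 0xbb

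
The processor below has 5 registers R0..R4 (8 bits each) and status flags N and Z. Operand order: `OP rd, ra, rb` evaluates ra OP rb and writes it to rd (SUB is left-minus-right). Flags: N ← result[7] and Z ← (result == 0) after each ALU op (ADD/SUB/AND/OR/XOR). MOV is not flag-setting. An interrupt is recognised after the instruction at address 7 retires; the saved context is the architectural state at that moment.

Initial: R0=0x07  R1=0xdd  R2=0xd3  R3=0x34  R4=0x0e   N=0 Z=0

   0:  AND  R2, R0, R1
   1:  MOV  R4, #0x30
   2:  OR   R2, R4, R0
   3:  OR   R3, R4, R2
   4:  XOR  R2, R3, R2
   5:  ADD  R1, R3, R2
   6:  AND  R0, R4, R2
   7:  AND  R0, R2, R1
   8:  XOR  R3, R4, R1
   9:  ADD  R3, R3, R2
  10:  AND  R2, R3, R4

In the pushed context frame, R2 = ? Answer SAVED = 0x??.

after  0: R0=0x07 R1=0xdd R2=0x05 R3=0x34 R4=0x0e  N=0 Z=0
after  1: R0=0x07 R1=0xdd R2=0x05 R3=0x34 R4=0x30  N=0 Z=0
after  2: R0=0x07 R1=0xdd R2=0x37 R3=0x34 R4=0x30  N=0 Z=0
after  3: R0=0x07 R1=0xdd R2=0x37 R3=0x37 R4=0x30  N=0 Z=0
after  4: R0=0x07 R1=0xdd R2=0x00 R3=0x37 R4=0x30  N=0 Z=1
after  5: R0=0x07 R1=0x37 R2=0x00 R3=0x37 R4=0x30  N=0 Z=0
after  6: R0=0x00 R1=0x37 R2=0x00 R3=0x37 R4=0x30  N=0 Z=1
after  7: R0=0x00 R1=0x37 R2=0x00 R3=0x37 R4=0x30  N=0 Z=1
-- IRQ taken; context saved, return-PC = 8 --

SAVED = 0x00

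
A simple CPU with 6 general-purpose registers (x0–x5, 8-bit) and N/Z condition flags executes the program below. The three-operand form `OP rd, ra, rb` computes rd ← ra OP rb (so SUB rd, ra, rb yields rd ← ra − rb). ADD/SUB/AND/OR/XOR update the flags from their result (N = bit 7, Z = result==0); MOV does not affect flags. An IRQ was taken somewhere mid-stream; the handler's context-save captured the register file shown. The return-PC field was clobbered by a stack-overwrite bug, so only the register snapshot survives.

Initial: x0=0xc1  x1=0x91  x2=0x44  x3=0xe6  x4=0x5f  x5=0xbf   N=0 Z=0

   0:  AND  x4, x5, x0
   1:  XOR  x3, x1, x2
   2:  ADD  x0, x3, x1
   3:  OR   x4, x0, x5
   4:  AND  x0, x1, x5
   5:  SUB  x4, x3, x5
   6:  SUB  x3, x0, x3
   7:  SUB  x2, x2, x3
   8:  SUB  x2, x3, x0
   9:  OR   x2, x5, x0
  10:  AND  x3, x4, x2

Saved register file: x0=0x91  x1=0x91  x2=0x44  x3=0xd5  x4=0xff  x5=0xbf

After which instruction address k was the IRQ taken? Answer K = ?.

after  0: x0=0xc1 x1=0x91 x2=0x44 x3=0xe6 x4=0x81 x5=0xbf  N=1 Z=0
after  1: x0=0xc1 x1=0x91 x2=0x44 x3=0xd5 x4=0x81 x5=0xbf  N=1 Z=0
after  2: x0=0x66 x1=0x91 x2=0x44 x3=0xd5 x4=0x81 x5=0xbf  N=0 Z=0
after  3: x0=0x66 x1=0x91 x2=0x44 x3=0xd5 x4=0xff x5=0xbf  N=1 Z=0
after  4: x0=0x91 x1=0x91 x2=0x44 x3=0xd5 x4=0xff x5=0xbf  N=1 Z=0
-- IRQ taken; context saved, return-PC = 5 --

K = 4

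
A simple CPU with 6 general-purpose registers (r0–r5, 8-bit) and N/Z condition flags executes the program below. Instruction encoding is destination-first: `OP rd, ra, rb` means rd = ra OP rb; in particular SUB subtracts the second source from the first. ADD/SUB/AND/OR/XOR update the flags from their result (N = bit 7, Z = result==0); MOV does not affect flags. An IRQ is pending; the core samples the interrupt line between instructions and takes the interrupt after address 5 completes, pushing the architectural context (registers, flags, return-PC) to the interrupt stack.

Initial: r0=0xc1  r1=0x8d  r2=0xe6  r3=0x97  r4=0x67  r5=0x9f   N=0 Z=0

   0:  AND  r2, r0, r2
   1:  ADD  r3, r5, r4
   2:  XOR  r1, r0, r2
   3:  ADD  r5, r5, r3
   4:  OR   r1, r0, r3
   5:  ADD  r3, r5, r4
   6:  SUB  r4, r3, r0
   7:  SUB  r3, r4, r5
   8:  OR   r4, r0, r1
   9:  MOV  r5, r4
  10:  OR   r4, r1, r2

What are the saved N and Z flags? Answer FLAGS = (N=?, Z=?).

FLAGS = (N=0, Z=0)

after  0: r0=0xc1 r1=0x8d r2=0xc0 r3=0x97 r4=0x67 r5=0x9f  N=1 Z=0
after  1: r0=0xc1 r1=0x8d r2=0xc0 r3=0x06 r4=0x67 r5=0x9f  N=0 Z=0
after  2: r0=0xc1 r1=0x01 r2=0xc0 r3=0x06 r4=0x67 r5=0x9f  N=0 Z=0
after  3: r0=0xc1 r1=0x01 r2=0xc0 r3=0x06 r4=0x67 r5=0xa5  N=1 Z=0
after  4: r0=0xc1 r1=0xc7 r2=0xc0 r3=0x06 r4=0x67 r5=0xa5  N=1 Z=0
after  5: r0=0xc1 r1=0xc7 r2=0xc0 r3=0x0c r4=0x67 r5=0xa5  N=0 Z=0
-- IRQ taken; context saved, return-PC = 6 --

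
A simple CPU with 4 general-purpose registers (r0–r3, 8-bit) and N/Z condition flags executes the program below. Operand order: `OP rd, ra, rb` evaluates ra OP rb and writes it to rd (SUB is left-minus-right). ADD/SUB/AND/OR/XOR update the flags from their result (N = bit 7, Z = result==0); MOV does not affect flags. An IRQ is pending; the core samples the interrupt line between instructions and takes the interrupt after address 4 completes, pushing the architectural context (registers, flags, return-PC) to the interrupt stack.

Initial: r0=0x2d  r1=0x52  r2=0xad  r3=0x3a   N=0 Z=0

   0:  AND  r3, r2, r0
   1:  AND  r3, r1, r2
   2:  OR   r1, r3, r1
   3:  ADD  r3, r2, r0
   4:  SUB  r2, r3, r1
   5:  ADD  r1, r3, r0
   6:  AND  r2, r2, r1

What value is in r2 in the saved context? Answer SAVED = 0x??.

after  0: r0=0x2d r1=0x52 r2=0xad r3=0x2d  N=0 Z=0
after  1: r0=0x2d r1=0x52 r2=0xad r3=0x00  N=0 Z=1
after  2: r0=0x2d r1=0x52 r2=0xad r3=0x00  N=0 Z=0
after  3: r0=0x2d r1=0x52 r2=0xad r3=0xda  N=1 Z=0
after  4: r0=0x2d r1=0x52 r2=0x88 r3=0xda  N=1 Z=0
-- IRQ taken; context saved, return-PC = 5 --

SAVED = 0x88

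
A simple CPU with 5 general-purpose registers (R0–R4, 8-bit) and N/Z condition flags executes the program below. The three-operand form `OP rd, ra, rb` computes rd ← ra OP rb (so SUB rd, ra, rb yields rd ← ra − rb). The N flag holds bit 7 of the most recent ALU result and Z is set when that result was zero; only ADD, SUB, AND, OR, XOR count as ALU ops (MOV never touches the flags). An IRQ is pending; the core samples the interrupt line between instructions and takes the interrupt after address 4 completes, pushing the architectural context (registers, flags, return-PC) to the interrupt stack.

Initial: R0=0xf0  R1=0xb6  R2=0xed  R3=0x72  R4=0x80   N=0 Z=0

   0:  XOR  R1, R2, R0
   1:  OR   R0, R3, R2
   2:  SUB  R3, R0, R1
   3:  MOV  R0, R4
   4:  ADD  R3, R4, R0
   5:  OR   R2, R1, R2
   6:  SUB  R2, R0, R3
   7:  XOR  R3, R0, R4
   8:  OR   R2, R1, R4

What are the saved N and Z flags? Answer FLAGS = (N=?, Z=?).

after  0: R0=0xf0 R1=0x1d R2=0xed R3=0x72 R4=0x80  N=0 Z=0
after  1: R0=0xff R1=0x1d R2=0xed R3=0x72 R4=0x80  N=1 Z=0
after  2: R0=0xff R1=0x1d R2=0xed R3=0xe2 R4=0x80  N=1 Z=0
after  3: R0=0x80 R1=0x1d R2=0xed R3=0xe2 R4=0x80  N=1 Z=0
after  4: R0=0x80 R1=0x1d R2=0xed R3=0x00 R4=0x80  N=0 Z=1
-- IRQ taken; context saved, return-PC = 5 --

FLAGS = (N=0, Z=1)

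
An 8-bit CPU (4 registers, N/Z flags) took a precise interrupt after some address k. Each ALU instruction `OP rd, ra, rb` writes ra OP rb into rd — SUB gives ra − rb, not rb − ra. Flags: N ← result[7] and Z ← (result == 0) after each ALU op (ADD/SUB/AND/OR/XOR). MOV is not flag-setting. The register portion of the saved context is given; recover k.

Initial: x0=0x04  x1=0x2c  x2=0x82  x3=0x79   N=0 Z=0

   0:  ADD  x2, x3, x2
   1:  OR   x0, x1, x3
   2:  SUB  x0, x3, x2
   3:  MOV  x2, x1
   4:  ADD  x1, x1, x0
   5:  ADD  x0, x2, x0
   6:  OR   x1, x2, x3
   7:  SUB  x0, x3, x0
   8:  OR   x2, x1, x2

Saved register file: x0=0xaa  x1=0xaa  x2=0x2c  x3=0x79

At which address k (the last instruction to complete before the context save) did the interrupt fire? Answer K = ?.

after  0: x0=0x04 x1=0x2c x2=0xfb x3=0x79  N=1 Z=0
after  1: x0=0x7d x1=0x2c x2=0xfb x3=0x79  N=0 Z=0
after  2: x0=0x7e x1=0x2c x2=0xfb x3=0x79  N=0 Z=0
after  3: x0=0x7e x1=0x2c x2=0x2c x3=0x79  N=0 Z=0
after  4: x0=0x7e x1=0xaa x2=0x2c x3=0x79  N=1 Z=0
after  5: x0=0xaa x1=0xaa x2=0x2c x3=0x79  N=1 Z=0
-- IRQ taken; context saved, return-PC = 6 --

K = 5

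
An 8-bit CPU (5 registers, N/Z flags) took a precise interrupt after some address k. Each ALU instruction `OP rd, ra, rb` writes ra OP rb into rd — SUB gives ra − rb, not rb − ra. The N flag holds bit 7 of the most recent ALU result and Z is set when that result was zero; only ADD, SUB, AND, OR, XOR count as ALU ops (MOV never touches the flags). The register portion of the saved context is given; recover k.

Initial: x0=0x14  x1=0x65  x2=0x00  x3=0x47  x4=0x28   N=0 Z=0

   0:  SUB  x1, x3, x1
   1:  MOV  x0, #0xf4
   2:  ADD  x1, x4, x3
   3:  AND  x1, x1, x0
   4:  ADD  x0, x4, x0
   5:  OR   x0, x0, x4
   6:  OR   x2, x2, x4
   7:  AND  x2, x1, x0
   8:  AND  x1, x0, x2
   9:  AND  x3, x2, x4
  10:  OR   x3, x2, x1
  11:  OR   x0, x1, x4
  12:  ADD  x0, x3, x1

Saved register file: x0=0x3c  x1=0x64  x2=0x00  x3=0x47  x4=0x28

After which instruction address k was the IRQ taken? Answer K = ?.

after  0: x0=0x14 x1=0xe2 x2=0x00 x3=0x47 x4=0x28  N=1 Z=0
after  1: x0=0xf4 x1=0xe2 x2=0x00 x3=0x47 x4=0x28  N=1 Z=0
after  2: x0=0xf4 x1=0x6f x2=0x00 x3=0x47 x4=0x28  N=0 Z=0
after  3: x0=0xf4 x1=0x64 x2=0x00 x3=0x47 x4=0x28  N=0 Z=0
after  4: x0=0x1c x1=0x64 x2=0x00 x3=0x47 x4=0x28  N=0 Z=0
after  5: x0=0x3c x1=0x64 x2=0x00 x3=0x47 x4=0x28  N=0 Z=0
-- IRQ taken; context saved, return-PC = 6 --

K = 5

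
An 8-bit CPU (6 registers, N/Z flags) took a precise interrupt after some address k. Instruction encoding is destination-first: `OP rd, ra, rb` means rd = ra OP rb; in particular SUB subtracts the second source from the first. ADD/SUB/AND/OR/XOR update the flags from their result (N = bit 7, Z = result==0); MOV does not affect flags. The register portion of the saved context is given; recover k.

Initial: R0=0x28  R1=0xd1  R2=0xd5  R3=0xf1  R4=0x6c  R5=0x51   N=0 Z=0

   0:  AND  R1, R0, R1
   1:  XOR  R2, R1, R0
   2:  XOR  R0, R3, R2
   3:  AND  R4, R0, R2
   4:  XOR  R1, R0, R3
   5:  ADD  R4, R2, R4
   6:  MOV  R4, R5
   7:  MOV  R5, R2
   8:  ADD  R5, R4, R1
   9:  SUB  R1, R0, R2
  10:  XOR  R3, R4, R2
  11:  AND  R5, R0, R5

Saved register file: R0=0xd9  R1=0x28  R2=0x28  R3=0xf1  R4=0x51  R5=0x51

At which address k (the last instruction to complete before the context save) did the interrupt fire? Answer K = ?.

K = 6

after  0: R0=0x28 R1=0x00 R2=0xd5 R3=0xf1 R4=0x6c R5=0x51  N=0 Z=1
after  1: R0=0x28 R1=0x00 R2=0x28 R3=0xf1 R4=0x6c R5=0x51  N=0 Z=0
after  2: R0=0xd9 R1=0x00 R2=0x28 R3=0xf1 R4=0x6c R5=0x51  N=1 Z=0
after  3: R0=0xd9 R1=0x00 R2=0x28 R3=0xf1 R4=0x08 R5=0x51  N=0 Z=0
after  4: R0=0xd9 R1=0x28 R2=0x28 R3=0xf1 R4=0x08 R5=0x51  N=0 Z=0
after  5: R0=0xd9 R1=0x28 R2=0x28 R3=0xf1 R4=0x30 R5=0x51  N=0 Z=0
after  6: R0=0xd9 R1=0x28 R2=0x28 R3=0xf1 R4=0x51 R5=0x51  N=0 Z=0
-- IRQ taken; context saved, return-PC = 7 --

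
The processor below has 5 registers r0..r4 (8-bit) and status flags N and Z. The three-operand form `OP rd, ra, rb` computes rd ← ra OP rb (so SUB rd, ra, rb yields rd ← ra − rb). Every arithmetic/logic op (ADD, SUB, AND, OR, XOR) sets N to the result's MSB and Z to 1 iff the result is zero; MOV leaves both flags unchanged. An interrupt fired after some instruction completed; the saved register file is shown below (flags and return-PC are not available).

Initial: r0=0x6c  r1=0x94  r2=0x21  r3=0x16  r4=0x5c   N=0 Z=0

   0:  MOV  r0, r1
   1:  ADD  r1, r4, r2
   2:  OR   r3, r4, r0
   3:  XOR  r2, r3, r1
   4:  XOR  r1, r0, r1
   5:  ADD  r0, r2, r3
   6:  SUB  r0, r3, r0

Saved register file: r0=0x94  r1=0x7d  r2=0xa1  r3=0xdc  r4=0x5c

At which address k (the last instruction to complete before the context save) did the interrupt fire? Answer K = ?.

after  0: r0=0x94 r1=0x94 r2=0x21 r3=0x16 r4=0x5c  N=0 Z=0
after  1: r0=0x94 r1=0x7d r2=0x21 r3=0x16 r4=0x5c  N=0 Z=0
after  2: r0=0x94 r1=0x7d r2=0x21 r3=0xdc r4=0x5c  N=1 Z=0
after  3: r0=0x94 r1=0x7d r2=0xa1 r3=0xdc r4=0x5c  N=1 Z=0
-- IRQ taken; context saved, return-PC = 4 --

K = 3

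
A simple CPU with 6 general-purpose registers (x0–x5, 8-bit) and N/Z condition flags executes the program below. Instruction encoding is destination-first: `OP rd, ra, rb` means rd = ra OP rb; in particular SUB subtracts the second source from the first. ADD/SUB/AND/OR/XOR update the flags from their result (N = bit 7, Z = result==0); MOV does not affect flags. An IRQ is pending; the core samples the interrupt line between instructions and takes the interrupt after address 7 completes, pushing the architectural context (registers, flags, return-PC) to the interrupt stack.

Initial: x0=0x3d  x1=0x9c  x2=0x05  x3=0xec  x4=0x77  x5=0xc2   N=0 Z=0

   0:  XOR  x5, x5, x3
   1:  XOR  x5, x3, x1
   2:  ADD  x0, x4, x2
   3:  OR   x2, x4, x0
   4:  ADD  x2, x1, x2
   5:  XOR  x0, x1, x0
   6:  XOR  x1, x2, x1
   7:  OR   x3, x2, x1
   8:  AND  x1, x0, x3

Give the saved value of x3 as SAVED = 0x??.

after  0: x0=0x3d x1=0x9c x2=0x05 x3=0xec x4=0x77 x5=0x2e  N=0 Z=0
after  1: x0=0x3d x1=0x9c x2=0x05 x3=0xec x4=0x77 x5=0x70  N=0 Z=0
after  2: x0=0x7c x1=0x9c x2=0x05 x3=0xec x4=0x77 x5=0x70  N=0 Z=0
after  3: x0=0x7c x1=0x9c x2=0x7f x3=0xec x4=0x77 x5=0x70  N=0 Z=0
after  4: x0=0x7c x1=0x9c x2=0x1b x3=0xec x4=0x77 x5=0x70  N=0 Z=0
after  5: x0=0xe0 x1=0x9c x2=0x1b x3=0xec x4=0x77 x5=0x70  N=1 Z=0
after  6: x0=0xe0 x1=0x87 x2=0x1b x3=0xec x4=0x77 x5=0x70  N=1 Z=0
after  7: x0=0xe0 x1=0x87 x2=0x1b x3=0x9f x4=0x77 x5=0x70  N=1 Z=0
-- IRQ taken; context saved, return-PC = 8 --

SAVED = 0x9f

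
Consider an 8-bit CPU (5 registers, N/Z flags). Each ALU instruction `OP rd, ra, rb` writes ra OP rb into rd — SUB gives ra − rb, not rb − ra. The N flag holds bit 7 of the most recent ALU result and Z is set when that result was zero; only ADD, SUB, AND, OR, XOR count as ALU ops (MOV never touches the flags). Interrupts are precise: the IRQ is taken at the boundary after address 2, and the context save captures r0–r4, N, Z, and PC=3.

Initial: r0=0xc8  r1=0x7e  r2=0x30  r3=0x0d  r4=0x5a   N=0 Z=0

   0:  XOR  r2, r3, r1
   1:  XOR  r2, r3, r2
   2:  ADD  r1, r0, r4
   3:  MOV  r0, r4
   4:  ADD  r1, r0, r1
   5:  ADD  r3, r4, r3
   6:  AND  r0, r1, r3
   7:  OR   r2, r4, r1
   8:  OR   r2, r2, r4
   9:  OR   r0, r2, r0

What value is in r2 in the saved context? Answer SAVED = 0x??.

after  0: r0=0xc8 r1=0x7e r2=0x73 r3=0x0d r4=0x5a  N=0 Z=0
after  1: r0=0xc8 r1=0x7e r2=0x7e r3=0x0d r4=0x5a  N=0 Z=0
after  2: r0=0xc8 r1=0x22 r2=0x7e r3=0x0d r4=0x5a  N=0 Z=0
-- IRQ taken; context saved, return-PC = 3 --

SAVED = 0x7e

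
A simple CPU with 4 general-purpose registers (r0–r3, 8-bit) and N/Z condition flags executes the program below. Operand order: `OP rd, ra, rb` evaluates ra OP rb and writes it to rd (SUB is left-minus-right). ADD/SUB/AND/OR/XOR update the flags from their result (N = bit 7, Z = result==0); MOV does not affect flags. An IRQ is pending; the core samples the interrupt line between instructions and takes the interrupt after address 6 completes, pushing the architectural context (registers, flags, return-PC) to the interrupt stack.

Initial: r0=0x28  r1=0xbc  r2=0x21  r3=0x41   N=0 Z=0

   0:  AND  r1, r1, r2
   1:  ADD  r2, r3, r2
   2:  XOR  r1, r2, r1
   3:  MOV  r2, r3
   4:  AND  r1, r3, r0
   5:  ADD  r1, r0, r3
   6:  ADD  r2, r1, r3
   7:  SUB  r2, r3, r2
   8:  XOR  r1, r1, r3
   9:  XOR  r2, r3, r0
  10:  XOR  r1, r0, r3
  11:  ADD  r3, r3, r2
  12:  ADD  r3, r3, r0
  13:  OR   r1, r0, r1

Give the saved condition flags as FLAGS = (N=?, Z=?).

after  0: r0=0x28 r1=0x20 r2=0x21 r3=0x41  N=0 Z=0
after  1: r0=0x28 r1=0x20 r2=0x62 r3=0x41  N=0 Z=0
after  2: r0=0x28 r1=0x42 r2=0x62 r3=0x41  N=0 Z=0
after  3: r0=0x28 r1=0x42 r2=0x41 r3=0x41  N=0 Z=0
after  4: r0=0x28 r1=0x00 r2=0x41 r3=0x41  N=0 Z=1
after  5: r0=0x28 r1=0x69 r2=0x41 r3=0x41  N=0 Z=0
after  6: r0=0x28 r1=0x69 r2=0xaa r3=0x41  N=1 Z=0
-- IRQ taken; context saved, return-PC = 7 --

FLAGS = (N=1, Z=0)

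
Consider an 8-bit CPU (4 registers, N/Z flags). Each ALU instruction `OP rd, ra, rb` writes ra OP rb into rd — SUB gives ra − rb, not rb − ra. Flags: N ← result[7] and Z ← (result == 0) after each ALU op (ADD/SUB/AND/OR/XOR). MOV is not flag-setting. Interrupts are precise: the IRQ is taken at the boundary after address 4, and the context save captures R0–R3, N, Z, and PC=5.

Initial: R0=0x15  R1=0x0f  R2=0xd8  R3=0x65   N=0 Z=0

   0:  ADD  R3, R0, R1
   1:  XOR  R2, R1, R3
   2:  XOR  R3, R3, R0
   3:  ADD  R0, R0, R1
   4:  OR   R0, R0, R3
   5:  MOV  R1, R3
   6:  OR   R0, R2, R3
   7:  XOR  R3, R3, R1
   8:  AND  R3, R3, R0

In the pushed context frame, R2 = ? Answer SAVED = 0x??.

after  0: R0=0x15 R1=0x0f R2=0xd8 R3=0x24  N=0 Z=0
after  1: R0=0x15 R1=0x0f R2=0x2b R3=0x24  N=0 Z=0
after  2: R0=0x15 R1=0x0f R2=0x2b R3=0x31  N=0 Z=0
after  3: R0=0x24 R1=0x0f R2=0x2b R3=0x31  N=0 Z=0
after  4: R0=0x35 R1=0x0f R2=0x2b R3=0x31  N=0 Z=0
-- IRQ taken; context saved, return-PC = 5 --

SAVED = 0x2b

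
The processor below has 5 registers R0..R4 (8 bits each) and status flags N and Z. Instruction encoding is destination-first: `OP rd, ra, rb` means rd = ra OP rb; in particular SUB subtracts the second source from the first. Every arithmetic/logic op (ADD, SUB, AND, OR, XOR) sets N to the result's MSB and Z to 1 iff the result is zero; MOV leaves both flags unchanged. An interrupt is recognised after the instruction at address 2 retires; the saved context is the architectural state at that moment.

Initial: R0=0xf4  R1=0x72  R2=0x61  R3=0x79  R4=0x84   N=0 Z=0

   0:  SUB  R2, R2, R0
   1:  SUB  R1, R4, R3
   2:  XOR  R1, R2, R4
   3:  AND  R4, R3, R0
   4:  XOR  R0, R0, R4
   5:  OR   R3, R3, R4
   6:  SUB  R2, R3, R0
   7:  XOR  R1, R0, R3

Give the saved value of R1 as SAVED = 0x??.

after  0: R0=0xf4 R1=0x72 R2=0x6d R3=0x79 R4=0x84  N=0 Z=0
after  1: R0=0xf4 R1=0x0b R2=0x6d R3=0x79 R4=0x84  N=0 Z=0
after  2: R0=0xf4 R1=0xe9 R2=0x6d R3=0x79 R4=0x84  N=1 Z=0
-- IRQ taken; context saved, return-PC = 3 --

SAVED = 0xe9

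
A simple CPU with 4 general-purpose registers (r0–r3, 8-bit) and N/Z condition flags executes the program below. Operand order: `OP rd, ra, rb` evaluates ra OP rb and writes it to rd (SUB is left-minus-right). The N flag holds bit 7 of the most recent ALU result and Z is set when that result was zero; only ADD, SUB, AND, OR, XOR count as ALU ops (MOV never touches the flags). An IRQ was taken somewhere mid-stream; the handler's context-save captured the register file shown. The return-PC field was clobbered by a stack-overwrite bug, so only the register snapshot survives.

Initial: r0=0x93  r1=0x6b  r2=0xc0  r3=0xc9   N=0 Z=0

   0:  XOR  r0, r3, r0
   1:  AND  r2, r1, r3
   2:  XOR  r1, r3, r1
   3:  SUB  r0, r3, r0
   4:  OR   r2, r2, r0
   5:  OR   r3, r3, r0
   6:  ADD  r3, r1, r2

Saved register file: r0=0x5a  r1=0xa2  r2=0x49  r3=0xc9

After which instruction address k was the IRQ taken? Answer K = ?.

K = 2

after  0: r0=0x5a r1=0x6b r2=0xc0 r3=0xc9  N=0 Z=0
after  1: r0=0x5a r1=0x6b r2=0x49 r3=0xc9  N=0 Z=0
after  2: r0=0x5a r1=0xa2 r2=0x49 r3=0xc9  N=1 Z=0
-- IRQ taken; context saved, return-PC = 3 --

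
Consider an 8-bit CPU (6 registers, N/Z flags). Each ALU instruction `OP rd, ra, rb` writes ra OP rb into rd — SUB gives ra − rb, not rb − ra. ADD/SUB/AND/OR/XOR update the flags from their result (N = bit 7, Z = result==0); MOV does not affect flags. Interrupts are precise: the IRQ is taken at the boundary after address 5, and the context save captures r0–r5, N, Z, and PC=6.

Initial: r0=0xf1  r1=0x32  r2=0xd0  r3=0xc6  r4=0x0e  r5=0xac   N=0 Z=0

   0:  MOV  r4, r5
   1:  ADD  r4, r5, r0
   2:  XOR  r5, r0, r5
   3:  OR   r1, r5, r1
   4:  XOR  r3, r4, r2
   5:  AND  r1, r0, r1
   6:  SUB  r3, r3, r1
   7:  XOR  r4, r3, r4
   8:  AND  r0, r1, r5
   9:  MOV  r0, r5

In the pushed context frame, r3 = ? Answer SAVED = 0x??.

after  0: r0=0xf1 r1=0x32 r2=0xd0 r3=0xc6 r4=0xac r5=0xac  N=0 Z=0
after  1: r0=0xf1 r1=0x32 r2=0xd0 r3=0xc6 r4=0x9d r5=0xac  N=1 Z=0
after  2: r0=0xf1 r1=0x32 r2=0xd0 r3=0xc6 r4=0x9d r5=0x5d  N=0 Z=0
after  3: r0=0xf1 r1=0x7f r2=0xd0 r3=0xc6 r4=0x9d r5=0x5d  N=0 Z=0
after  4: r0=0xf1 r1=0x7f r2=0xd0 r3=0x4d r4=0x9d r5=0x5d  N=0 Z=0
after  5: r0=0xf1 r1=0x71 r2=0xd0 r3=0x4d r4=0x9d r5=0x5d  N=0 Z=0
-- IRQ taken; context saved, return-PC = 6 --

SAVED = 0x4d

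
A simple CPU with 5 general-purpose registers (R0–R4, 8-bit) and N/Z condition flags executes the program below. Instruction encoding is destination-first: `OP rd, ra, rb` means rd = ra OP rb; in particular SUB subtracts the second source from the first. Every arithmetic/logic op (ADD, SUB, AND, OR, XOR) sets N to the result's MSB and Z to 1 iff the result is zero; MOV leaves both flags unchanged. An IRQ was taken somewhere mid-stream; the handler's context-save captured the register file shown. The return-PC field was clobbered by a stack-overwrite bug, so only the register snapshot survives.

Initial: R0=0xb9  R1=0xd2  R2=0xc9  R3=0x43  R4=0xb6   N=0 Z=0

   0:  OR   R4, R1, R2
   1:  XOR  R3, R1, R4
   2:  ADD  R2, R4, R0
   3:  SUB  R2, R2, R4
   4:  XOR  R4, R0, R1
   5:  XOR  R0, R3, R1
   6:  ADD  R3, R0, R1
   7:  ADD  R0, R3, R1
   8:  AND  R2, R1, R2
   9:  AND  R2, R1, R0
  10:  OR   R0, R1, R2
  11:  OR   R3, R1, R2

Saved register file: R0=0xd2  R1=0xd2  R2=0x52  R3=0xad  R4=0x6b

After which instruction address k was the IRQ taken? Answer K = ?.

after  0: R0=0xb9 R1=0xd2 R2=0xc9 R3=0x43 R4=0xdb  N=1 Z=0
after  1: R0=0xb9 R1=0xd2 R2=0xc9 R3=0x09 R4=0xdb  N=0 Z=0
after  2: R0=0xb9 R1=0xd2 R2=0x94 R3=0x09 R4=0xdb  N=1 Z=0
after  3: R0=0xb9 R1=0xd2 R2=0xb9 R3=0x09 R4=0xdb  N=1 Z=0
after  4: R0=0xb9 R1=0xd2 R2=0xb9 R3=0x09 R4=0x6b  N=0 Z=0
after  5: R0=0xdb R1=0xd2 R2=0xb9 R3=0x09 R4=0x6b  N=1 Z=0
after  6: R0=0xdb R1=0xd2 R2=0xb9 R3=0xad R4=0x6b  N=1 Z=0
after  7: R0=0x7f R1=0xd2 R2=0xb9 R3=0xad R4=0x6b  N=0 Z=0
after  8: R0=0x7f R1=0xd2 R2=0x90 R3=0xad R4=0x6b  N=1 Z=0
after  9: R0=0x7f R1=0xd2 R2=0x52 R3=0xad R4=0x6b  N=0 Z=0
after 10: R0=0xd2 R1=0xd2 R2=0x52 R3=0xad R4=0x6b  N=1 Z=0
-- IRQ taken; context saved, return-PC = 11 --

K = 10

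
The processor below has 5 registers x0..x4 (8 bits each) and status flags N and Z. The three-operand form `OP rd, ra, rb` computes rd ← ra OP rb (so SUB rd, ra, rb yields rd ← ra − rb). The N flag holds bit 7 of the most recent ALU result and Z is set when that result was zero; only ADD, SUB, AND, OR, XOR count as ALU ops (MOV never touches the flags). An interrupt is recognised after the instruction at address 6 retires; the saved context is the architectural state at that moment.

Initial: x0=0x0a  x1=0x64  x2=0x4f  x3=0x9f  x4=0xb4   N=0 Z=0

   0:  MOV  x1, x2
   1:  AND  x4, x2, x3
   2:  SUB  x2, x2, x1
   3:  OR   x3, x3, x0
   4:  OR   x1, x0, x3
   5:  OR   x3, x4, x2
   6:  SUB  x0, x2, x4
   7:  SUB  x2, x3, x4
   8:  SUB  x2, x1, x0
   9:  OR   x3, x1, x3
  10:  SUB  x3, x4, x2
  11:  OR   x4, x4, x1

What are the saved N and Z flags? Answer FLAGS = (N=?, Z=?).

FLAGS = (N=1, Z=0)

after  0: x0=0x0a x1=0x4f x2=0x4f x3=0x9f x4=0xb4  N=0 Z=0
after  1: x0=0x0a x1=0x4f x2=0x4f x3=0x9f x4=0x0f  N=0 Z=0
after  2: x0=0x0a x1=0x4f x2=0x00 x3=0x9f x4=0x0f  N=0 Z=1
after  3: x0=0x0a x1=0x4f x2=0x00 x3=0x9f x4=0x0f  N=1 Z=0
after  4: x0=0x0a x1=0x9f x2=0x00 x3=0x9f x4=0x0f  N=1 Z=0
after  5: x0=0x0a x1=0x9f x2=0x00 x3=0x0f x4=0x0f  N=0 Z=0
after  6: x0=0xf1 x1=0x9f x2=0x00 x3=0x0f x4=0x0f  N=1 Z=0
-- IRQ taken; context saved, return-PC = 7 --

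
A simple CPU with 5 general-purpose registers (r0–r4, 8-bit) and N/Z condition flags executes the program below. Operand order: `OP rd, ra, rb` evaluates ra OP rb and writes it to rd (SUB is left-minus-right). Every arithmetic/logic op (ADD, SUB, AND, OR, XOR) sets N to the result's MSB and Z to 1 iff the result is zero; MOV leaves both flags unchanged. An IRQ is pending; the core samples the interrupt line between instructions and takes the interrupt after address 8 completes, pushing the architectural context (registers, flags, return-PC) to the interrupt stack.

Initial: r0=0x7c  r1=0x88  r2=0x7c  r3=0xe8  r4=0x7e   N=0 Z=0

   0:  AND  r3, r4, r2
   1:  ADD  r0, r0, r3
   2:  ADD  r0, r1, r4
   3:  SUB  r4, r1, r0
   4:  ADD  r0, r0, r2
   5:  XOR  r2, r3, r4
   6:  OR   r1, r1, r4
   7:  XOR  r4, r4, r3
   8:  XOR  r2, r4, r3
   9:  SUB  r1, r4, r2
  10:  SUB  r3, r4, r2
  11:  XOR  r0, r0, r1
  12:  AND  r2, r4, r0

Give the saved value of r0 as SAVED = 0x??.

after  0: r0=0x7c r1=0x88 r2=0x7c r3=0x7c r4=0x7e  N=0 Z=0
after  1: r0=0xf8 r1=0x88 r2=0x7c r3=0x7c r4=0x7e  N=1 Z=0
after  2: r0=0x06 r1=0x88 r2=0x7c r3=0x7c r4=0x7e  N=0 Z=0
after  3: r0=0x06 r1=0x88 r2=0x7c r3=0x7c r4=0x82  N=1 Z=0
after  4: r0=0x82 r1=0x88 r2=0x7c r3=0x7c r4=0x82  N=1 Z=0
after  5: r0=0x82 r1=0x88 r2=0xfe r3=0x7c r4=0x82  N=1 Z=0
after  6: r0=0x82 r1=0x8a r2=0xfe r3=0x7c r4=0x82  N=1 Z=0
after  7: r0=0x82 r1=0x8a r2=0xfe r3=0x7c r4=0xfe  N=1 Z=0
after  8: r0=0x82 r1=0x8a r2=0x82 r3=0x7c r4=0xfe  N=1 Z=0
-- IRQ taken; context saved, return-PC = 9 --

SAVED = 0x82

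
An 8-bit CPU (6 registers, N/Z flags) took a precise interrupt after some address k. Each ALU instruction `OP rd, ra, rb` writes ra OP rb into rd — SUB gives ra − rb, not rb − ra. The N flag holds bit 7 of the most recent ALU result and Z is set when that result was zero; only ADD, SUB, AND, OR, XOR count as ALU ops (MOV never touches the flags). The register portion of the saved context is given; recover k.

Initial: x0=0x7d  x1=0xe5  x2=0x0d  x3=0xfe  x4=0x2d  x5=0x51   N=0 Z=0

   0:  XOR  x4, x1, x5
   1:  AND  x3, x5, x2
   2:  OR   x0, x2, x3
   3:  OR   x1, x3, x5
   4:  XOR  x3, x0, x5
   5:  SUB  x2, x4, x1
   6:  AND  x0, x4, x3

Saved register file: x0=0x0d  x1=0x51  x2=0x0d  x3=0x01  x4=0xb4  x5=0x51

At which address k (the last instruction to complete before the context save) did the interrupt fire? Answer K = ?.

after  0: x0=0x7d x1=0xe5 x2=0x0d x3=0xfe x4=0xb4 x5=0x51  N=1 Z=0
after  1: x0=0x7d x1=0xe5 x2=0x0d x3=0x01 x4=0xb4 x5=0x51  N=0 Z=0
after  2: x0=0x0d x1=0xe5 x2=0x0d x3=0x01 x4=0xb4 x5=0x51  N=0 Z=0
after  3: x0=0x0d x1=0x51 x2=0x0d x3=0x01 x4=0xb4 x5=0x51  N=0 Z=0
-- IRQ taken; context saved, return-PC = 4 --

K = 3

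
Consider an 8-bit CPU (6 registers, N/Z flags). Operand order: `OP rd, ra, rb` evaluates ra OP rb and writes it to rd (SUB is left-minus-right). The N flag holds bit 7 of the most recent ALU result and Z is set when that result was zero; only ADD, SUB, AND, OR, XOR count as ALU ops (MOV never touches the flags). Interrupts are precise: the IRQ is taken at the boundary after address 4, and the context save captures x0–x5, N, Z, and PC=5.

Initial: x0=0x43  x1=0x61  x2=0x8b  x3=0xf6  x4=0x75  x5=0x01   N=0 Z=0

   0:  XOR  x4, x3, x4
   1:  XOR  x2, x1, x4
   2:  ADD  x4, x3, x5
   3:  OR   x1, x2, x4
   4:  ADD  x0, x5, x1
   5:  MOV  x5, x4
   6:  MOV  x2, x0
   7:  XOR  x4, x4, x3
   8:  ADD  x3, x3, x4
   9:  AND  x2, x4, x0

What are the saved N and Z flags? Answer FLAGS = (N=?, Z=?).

after  0: x0=0x43 x1=0x61 x2=0x8b x3=0xf6 x4=0x83 x5=0x01  N=1 Z=0
after  1: x0=0x43 x1=0x61 x2=0xe2 x3=0xf6 x4=0x83 x5=0x01  N=1 Z=0
after  2: x0=0x43 x1=0x61 x2=0xe2 x3=0xf6 x4=0xf7 x5=0x01  N=1 Z=0
after  3: x0=0x43 x1=0xf7 x2=0xe2 x3=0xf6 x4=0xf7 x5=0x01  N=1 Z=0
after  4: x0=0xf8 x1=0xf7 x2=0xe2 x3=0xf6 x4=0xf7 x5=0x01  N=1 Z=0
-- IRQ taken; context saved, return-PC = 5 --

FLAGS = (N=1, Z=0)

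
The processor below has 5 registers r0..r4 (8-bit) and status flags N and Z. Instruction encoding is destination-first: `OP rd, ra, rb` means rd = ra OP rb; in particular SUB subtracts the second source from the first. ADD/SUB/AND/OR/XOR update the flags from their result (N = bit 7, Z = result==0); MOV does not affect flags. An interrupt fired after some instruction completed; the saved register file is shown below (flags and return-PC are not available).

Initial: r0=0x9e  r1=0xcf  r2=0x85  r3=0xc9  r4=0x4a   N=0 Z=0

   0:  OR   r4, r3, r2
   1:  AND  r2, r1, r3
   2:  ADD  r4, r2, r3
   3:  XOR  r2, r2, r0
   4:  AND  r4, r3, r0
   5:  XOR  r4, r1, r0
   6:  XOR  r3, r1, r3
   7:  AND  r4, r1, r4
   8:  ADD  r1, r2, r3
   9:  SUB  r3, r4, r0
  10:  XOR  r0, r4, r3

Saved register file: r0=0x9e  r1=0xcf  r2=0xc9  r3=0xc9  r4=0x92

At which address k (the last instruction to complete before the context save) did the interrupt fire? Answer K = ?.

after  0: r0=0x9e r1=0xcf r2=0x85 r3=0xc9 r4=0xcd  N=1 Z=0
after  1: r0=0x9e r1=0xcf r2=0xc9 r3=0xc9 r4=0xcd  N=1 Z=0
after  2: r0=0x9e r1=0xcf r2=0xc9 r3=0xc9 r4=0x92  N=1 Z=0
-- IRQ taken; context saved, return-PC = 3 --

K = 2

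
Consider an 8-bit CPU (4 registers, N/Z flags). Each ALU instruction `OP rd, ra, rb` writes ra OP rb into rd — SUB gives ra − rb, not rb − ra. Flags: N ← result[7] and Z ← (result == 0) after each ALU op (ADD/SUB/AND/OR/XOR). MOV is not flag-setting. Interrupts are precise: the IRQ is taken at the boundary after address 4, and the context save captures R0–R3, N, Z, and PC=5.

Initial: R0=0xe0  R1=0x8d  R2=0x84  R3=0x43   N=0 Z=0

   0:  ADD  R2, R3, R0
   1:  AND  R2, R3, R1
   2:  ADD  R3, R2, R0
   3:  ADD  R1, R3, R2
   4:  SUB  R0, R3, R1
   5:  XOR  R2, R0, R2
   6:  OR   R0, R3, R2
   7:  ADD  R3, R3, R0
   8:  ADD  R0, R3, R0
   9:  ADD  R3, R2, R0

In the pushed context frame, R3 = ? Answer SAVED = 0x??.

after  0: R0=0xe0 R1=0x8d R2=0x23 R3=0x43  N=0 Z=0
after  1: R0=0xe0 R1=0x8d R2=0x01 R3=0x43  N=0 Z=0
after  2: R0=0xe0 R1=0x8d R2=0x01 R3=0xe1  N=1 Z=0
after  3: R0=0xe0 R1=0xe2 R2=0x01 R3=0xe1  N=1 Z=0
after  4: R0=0xff R1=0xe2 R2=0x01 R3=0xe1  N=1 Z=0
-- IRQ taken; context saved, return-PC = 5 --

SAVED = 0xe1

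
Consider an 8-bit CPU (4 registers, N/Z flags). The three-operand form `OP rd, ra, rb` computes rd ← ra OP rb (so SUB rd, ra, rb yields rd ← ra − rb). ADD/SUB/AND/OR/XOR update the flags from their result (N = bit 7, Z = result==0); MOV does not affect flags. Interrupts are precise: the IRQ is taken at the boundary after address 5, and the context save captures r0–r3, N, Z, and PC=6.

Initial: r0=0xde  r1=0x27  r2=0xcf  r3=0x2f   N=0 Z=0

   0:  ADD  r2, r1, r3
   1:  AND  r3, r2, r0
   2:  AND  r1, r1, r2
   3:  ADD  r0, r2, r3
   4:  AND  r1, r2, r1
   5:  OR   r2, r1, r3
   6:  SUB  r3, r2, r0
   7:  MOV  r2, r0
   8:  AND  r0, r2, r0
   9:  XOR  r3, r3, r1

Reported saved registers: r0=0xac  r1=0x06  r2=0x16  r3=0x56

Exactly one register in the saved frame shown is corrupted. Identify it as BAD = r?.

BAD = r2

after  0: r0=0xde r1=0x27 r2=0x56 r3=0x2f  N=0 Z=0
after  1: r0=0xde r1=0x27 r2=0x56 r3=0x56  N=0 Z=0
after  2: r0=0xde r1=0x06 r2=0x56 r3=0x56  N=0 Z=0
after  3: r0=0xac r1=0x06 r2=0x56 r3=0x56  N=1 Z=0
after  4: r0=0xac r1=0x06 r2=0x56 r3=0x56  N=0 Z=0
after  5: r0=0xac r1=0x06 r2=0x56 r3=0x56  N=0 Z=0
-- IRQ taken; context saved, return-PC = 6 --
mismatch: r2: reported 0x16 vs actual 0x56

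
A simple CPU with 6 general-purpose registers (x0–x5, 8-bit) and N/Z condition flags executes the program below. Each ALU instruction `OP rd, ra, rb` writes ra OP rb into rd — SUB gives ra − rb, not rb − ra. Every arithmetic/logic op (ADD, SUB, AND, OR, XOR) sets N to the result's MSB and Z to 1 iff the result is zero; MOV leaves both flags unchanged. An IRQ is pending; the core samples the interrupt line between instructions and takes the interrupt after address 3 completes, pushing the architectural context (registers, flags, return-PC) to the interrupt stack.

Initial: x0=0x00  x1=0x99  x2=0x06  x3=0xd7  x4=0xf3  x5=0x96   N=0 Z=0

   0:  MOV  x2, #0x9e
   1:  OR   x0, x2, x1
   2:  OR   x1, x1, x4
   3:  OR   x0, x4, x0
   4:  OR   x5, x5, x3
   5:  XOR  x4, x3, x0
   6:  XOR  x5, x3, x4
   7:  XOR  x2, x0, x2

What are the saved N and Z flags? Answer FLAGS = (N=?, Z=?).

after  0: x0=0x00 x1=0x99 x2=0x9e x3=0xd7 x4=0xf3 x5=0x96  N=0 Z=0
after  1: x0=0x9f x1=0x99 x2=0x9e x3=0xd7 x4=0xf3 x5=0x96  N=1 Z=0
after  2: x0=0x9f x1=0xfb x2=0x9e x3=0xd7 x4=0xf3 x5=0x96  N=1 Z=0
after  3: x0=0xff x1=0xfb x2=0x9e x3=0xd7 x4=0xf3 x5=0x96  N=1 Z=0
-- IRQ taken; context saved, return-PC = 4 --

FLAGS = (N=1, Z=0)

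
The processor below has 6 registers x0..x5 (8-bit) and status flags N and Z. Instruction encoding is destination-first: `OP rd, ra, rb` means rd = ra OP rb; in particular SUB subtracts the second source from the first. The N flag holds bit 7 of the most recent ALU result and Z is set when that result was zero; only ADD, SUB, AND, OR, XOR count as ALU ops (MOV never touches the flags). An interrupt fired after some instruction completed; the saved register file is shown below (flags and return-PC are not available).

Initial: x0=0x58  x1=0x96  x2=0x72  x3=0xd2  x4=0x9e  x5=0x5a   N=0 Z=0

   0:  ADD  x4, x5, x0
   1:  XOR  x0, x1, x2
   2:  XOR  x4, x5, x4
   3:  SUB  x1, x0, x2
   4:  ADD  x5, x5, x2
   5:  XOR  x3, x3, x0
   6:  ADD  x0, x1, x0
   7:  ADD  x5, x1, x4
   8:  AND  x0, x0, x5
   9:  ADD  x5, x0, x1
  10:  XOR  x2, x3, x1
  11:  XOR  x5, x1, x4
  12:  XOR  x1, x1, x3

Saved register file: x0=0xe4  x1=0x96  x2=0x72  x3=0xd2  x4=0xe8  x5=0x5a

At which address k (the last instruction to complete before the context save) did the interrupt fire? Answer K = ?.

after  0: x0=0x58 x1=0x96 x2=0x72 x3=0xd2 x4=0xb2 x5=0x5a  N=1 Z=0
after  1: x0=0xe4 x1=0x96 x2=0x72 x3=0xd2 x4=0xb2 x5=0x5a  N=1 Z=0
after  2: x0=0xe4 x1=0x96 x2=0x72 x3=0xd2 x4=0xe8 x5=0x5a  N=1 Z=0
-- IRQ taken; context saved, return-PC = 3 --

K = 2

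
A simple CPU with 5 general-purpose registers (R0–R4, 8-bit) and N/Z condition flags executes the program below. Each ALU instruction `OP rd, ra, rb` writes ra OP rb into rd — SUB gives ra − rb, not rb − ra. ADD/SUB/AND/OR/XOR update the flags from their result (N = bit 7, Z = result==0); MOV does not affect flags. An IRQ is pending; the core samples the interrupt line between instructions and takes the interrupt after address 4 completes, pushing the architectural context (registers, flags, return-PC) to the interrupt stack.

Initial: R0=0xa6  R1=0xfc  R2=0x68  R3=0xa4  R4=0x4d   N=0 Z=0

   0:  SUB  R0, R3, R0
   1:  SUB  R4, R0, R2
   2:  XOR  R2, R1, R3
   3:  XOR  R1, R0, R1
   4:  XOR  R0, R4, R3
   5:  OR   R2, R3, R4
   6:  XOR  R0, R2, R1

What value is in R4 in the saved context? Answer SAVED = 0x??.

SAVED = 0x96

after  0: R0=0xfe R1=0xfc R2=0x68 R3=0xa4 R4=0x4d  N=1 Z=0
after  1: R0=0xfe R1=0xfc R2=0x68 R3=0xa4 R4=0x96  N=1 Z=0
after  2: R0=0xfe R1=0xfc R2=0x58 R3=0xa4 R4=0x96  N=0 Z=0
after  3: R0=0xfe R1=0x02 R2=0x58 R3=0xa4 R4=0x96  N=0 Z=0
after  4: R0=0x32 R1=0x02 R2=0x58 R3=0xa4 R4=0x96  N=0 Z=0
-- IRQ taken; context saved, return-PC = 5 --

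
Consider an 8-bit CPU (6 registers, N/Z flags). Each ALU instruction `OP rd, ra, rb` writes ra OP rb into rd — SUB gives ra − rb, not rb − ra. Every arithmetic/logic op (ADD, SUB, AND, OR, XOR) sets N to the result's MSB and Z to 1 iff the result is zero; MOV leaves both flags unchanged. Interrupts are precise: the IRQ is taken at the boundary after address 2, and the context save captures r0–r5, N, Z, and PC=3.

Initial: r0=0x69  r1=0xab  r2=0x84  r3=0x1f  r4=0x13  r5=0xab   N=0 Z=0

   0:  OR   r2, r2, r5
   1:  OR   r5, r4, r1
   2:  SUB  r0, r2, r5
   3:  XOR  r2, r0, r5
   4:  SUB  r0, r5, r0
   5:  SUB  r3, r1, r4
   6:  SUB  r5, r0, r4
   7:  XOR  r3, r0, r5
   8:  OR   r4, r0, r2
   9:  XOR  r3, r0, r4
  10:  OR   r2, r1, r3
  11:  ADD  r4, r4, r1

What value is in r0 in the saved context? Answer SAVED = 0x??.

SAVED = 0xf4

after  0: r0=0x69 r1=0xab r2=0xaf r3=0x1f r4=0x13 r5=0xab  N=1 Z=0
after  1: r0=0x69 r1=0xab r2=0xaf r3=0x1f r4=0x13 r5=0xbb  N=1 Z=0
after  2: r0=0xf4 r1=0xab r2=0xaf r3=0x1f r4=0x13 r5=0xbb  N=1 Z=0
-- IRQ taken; context saved, return-PC = 3 --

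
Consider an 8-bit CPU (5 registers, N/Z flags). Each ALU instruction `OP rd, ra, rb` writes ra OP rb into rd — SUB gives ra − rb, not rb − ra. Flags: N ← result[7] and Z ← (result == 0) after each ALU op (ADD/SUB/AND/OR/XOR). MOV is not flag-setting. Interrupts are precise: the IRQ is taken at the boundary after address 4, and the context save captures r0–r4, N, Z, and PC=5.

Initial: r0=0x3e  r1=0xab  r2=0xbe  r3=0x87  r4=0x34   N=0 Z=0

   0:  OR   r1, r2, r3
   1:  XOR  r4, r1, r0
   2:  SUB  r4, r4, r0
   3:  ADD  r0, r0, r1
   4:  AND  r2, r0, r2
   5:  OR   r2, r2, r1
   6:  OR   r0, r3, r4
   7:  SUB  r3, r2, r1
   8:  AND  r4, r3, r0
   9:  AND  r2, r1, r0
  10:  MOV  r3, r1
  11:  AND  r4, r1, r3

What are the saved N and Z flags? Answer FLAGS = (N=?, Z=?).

FLAGS = (N=1, Z=0)

after  0: r0=0x3e r1=0xbf r2=0xbe r3=0x87 r4=0x34  N=1 Z=0
after  1: r0=0x3e r1=0xbf r2=0xbe r3=0x87 r4=0x81  N=1 Z=0
after  2: r0=0x3e r1=0xbf r2=0xbe r3=0x87 r4=0x43  N=0 Z=0
after  3: r0=0xfd r1=0xbf r2=0xbe r3=0x87 r4=0x43  N=1 Z=0
after  4: r0=0xfd r1=0xbf r2=0xbc r3=0x87 r4=0x43  N=1 Z=0
-- IRQ taken; context saved, return-PC = 5 --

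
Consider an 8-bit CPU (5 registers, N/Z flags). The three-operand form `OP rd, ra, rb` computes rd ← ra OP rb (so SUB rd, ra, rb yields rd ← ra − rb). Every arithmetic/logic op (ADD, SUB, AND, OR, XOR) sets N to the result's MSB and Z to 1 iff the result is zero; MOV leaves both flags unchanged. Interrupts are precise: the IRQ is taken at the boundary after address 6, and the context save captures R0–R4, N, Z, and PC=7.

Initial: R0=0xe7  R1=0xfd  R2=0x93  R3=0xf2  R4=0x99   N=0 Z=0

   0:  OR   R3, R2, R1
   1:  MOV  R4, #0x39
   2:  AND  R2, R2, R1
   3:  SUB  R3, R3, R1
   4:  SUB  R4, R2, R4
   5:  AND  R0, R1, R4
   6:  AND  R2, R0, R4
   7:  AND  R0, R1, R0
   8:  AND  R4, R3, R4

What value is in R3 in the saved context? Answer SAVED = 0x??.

after  0: R0=0xe7 R1=0xfd R2=0x93 R3=0xff R4=0x99  N=1 Z=0
after  1: R0=0xe7 R1=0xfd R2=0x93 R3=0xff R4=0x39  N=1 Z=0
after  2: R0=0xe7 R1=0xfd R2=0x91 R3=0xff R4=0x39  N=1 Z=0
after  3: R0=0xe7 R1=0xfd R2=0x91 R3=0x02 R4=0x39  N=0 Z=0
after  4: R0=0xe7 R1=0xfd R2=0x91 R3=0x02 R4=0x58  N=0 Z=0
after  5: R0=0x58 R1=0xfd R2=0x91 R3=0x02 R4=0x58  N=0 Z=0
after  6: R0=0x58 R1=0xfd R2=0x58 R3=0x02 R4=0x58  N=0 Z=0
-- IRQ taken; context saved, return-PC = 7 --

SAVED = 0x02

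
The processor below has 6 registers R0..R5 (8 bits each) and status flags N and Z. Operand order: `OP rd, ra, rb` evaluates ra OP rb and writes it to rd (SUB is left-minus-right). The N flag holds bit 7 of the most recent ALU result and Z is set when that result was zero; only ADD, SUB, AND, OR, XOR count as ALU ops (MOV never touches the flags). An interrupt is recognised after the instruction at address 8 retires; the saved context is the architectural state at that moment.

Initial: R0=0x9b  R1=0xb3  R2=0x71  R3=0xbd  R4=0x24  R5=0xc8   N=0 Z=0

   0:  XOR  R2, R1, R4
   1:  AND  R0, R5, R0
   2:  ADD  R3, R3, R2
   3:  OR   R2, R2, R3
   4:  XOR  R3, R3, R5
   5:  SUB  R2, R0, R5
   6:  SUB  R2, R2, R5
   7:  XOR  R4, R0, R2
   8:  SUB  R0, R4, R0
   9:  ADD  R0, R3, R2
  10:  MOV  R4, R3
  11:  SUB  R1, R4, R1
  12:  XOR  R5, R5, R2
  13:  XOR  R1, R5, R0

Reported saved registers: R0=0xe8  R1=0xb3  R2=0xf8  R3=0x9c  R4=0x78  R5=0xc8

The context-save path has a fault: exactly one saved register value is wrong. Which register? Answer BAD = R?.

BAD = R4

after  0: R0=0x9b R1=0xb3 R2=0x97 R3=0xbd R4=0x24 R5=0xc8  N=1 Z=0
after  1: R0=0x88 R1=0xb3 R2=0x97 R3=0xbd R4=0x24 R5=0xc8  N=1 Z=0
after  2: R0=0x88 R1=0xb3 R2=0x97 R3=0x54 R4=0x24 R5=0xc8  N=0 Z=0
after  3: R0=0x88 R1=0xb3 R2=0xd7 R3=0x54 R4=0x24 R5=0xc8  N=1 Z=0
after  4: R0=0x88 R1=0xb3 R2=0xd7 R3=0x9c R4=0x24 R5=0xc8  N=1 Z=0
after  5: R0=0x88 R1=0xb3 R2=0xc0 R3=0x9c R4=0x24 R5=0xc8  N=1 Z=0
after  6: R0=0x88 R1=0xb3 R2=0xf8 R3=0x9c R4=0x24 R5=0xc8  N=1 Z=0
after  7: R0=0x88 R1=0xb3 R2=0xf8 R3=0x9c R4=0x70 R5=0xc8  N=0 Z=0
after  8: R0=0xe8 R1=0xb3 R2=0xf8 R3=0x9c R4=0x70 R5=0xc8  N=1 Z=0
-- IRQ taken; context saved, return-PC = 9 --
mismatch: R4: reported 0x78 vs actual 0x70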